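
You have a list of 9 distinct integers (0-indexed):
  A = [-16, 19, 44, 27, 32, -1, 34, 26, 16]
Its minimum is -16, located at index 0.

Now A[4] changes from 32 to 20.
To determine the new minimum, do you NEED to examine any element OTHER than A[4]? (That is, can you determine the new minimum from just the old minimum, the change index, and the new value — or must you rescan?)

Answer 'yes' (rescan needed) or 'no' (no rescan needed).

Answer: no

Derivation:
Old min = -16 at index 0
Change at index 4: 32 -> 20
Index 4 was NOT the min. New min = min(-16, 20). No rescan of other elements needed.
Needs rescan: no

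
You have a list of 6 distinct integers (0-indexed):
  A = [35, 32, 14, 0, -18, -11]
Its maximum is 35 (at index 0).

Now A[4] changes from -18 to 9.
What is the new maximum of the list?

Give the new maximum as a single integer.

Answer: 35

Derivation:
Old max = 35 (at index 0)
Change: A[4] -18 -> 9
Changed element was NOT the old max.
  New max = max(old_max, new_val) = max(35, 9) = 35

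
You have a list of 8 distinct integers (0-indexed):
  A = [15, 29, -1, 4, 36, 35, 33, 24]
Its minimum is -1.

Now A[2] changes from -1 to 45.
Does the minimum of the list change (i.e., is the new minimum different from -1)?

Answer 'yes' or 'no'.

Old min = -1
Change: A[2] -1 -> 45
Changed element was the min; new min must be rechecked.
New min = 4; changed? yes

Answer: yes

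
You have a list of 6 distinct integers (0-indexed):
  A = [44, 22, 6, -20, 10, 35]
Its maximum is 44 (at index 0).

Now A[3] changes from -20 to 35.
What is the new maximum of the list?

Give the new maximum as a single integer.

Answer: 44

Derivation:
Old max = 44 (at index 0)
Change: A[3] -20 -> 35
Changed element was NOT the old max.
  New max = max(old_max, new_val) = max(44, 35) = 44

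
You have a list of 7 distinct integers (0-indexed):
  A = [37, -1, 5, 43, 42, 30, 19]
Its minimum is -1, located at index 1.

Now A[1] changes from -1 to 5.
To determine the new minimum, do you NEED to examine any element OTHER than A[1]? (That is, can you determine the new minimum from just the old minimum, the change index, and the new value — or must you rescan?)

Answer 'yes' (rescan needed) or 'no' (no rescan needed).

Old min = -1 at index 1
Change at index 1: -1 -> 5
Index 1 WAS the min and new value 5 > old min -1. Must rescan other elements to find the new min.
Needs rescan: yes

Answer: yes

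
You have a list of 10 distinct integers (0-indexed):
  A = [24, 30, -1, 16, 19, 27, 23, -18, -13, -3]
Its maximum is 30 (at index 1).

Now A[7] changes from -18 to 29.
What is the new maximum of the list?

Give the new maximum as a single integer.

Old max = 30 (at index 1)
Change: A[7] -18 -> 29
Changed element was NOT the old max.
  New max = max(old_max, new_val) = max(30, 29) = 30

Answer: 30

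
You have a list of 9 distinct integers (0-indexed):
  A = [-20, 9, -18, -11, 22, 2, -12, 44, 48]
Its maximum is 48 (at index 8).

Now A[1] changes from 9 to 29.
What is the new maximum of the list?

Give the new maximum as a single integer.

Old max = 48 (at index 8)
Change: A[1] 9 -> 29
Changed element was NOT the old max.
  New max = max(old_max, new_val) = max(48, 29) = 48

Answer: 48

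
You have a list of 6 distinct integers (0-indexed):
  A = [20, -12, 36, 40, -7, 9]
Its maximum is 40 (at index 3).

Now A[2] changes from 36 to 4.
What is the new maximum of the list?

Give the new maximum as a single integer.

Old max = 40 (at index 3)
Change: A[2] 36 -> 4
Changed element was NOT the old max.
  New max = max(old_max, new_val) = max(40, 4) = 40

Answer: 40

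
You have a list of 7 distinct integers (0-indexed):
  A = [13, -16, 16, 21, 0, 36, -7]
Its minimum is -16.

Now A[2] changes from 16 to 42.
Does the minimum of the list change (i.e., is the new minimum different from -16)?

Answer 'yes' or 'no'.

Old min = -16
Change: A[2] 16 -> 42
Changed element was NOT the min; min changes only if 42 < -16.
New min = -16; changed? no

Answer: no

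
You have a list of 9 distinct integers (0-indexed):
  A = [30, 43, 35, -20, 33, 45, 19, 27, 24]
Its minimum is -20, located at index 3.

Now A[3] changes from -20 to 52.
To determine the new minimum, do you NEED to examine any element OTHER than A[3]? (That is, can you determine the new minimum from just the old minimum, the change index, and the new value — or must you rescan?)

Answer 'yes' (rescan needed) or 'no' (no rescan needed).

Answer: yes

Derivation:
Old min = -20 at index 3
Change at index 3: -20 -> 52
Index 3 WAS the min and new value 52 > old min -20. Must rescan other elements to find the new min.
Needs rescan: yes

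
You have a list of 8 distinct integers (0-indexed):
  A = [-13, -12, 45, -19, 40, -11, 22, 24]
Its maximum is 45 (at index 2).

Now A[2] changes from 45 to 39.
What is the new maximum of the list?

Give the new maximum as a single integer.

Old max = 45 (at index 2)
Change: A[2] 45 -> 39
Changed element WAS the max -> may need rescan.
  Max of remaining elements: 40
  New max = max(39, 40) = 40

Answer: 40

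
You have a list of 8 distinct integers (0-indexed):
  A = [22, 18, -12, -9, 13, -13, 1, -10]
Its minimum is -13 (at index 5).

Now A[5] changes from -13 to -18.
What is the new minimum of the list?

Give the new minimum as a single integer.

Answer: -18

Derivation:
Old min = -13 (at index 5)
Change: A[5] -13 -> -18
Changed element WAS the min. Need to check: is -18 still <= all others?
  Min of remaining elements: -12
  New min = min(-18, -12) = -18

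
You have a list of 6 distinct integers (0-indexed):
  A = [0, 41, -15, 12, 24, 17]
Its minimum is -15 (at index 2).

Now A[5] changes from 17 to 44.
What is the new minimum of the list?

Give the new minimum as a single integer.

Old min = -15 (at index 2)
Change: A[5] 17 -> 44
Changed element was NOT the old min.
  New min = min(old_min, new_val) = min(-15, 44) = -15

Answer: -15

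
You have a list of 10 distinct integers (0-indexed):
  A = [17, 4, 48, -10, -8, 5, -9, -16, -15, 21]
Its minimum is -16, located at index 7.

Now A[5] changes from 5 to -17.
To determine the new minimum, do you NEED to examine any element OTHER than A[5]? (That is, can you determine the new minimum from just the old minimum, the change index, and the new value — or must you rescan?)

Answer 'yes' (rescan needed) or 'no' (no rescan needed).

Old min = -16 at index 7
Change at index 5: 5 -> -17
Index 5 was NOT the min. New min = min(-16, -17). No rescan of other elements needed.
Needs rescan: no

Answer: no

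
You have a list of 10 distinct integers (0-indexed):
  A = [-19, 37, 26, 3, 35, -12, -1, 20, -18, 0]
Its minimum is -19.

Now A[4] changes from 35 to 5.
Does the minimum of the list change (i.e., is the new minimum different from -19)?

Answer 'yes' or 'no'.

Answer: no

Derivation:
Old min = -19
Change: A[4] 35 -> 5
Changed element was NOT the min; min changes only if 5 < -19.
New min = -19; changed? no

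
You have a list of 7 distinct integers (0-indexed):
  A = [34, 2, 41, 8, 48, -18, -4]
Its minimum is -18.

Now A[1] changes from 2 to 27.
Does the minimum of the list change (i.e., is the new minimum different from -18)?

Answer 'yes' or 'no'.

Old min = -18
Change: A[1] 2 -> 27
Changed element was NOT the min; min changes only if 27 < -18.
New min = -18; changed? no

Answer: no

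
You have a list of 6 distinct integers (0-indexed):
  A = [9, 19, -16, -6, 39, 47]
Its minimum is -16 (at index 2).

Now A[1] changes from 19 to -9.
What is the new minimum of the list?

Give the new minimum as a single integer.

Old min = -16 (at index 2)
Change: A[1] 19 -> -9
Changed element was NOT the old min.
  New min = min(old_min, new_val) = min(-16, -9) = -16

Answer: -16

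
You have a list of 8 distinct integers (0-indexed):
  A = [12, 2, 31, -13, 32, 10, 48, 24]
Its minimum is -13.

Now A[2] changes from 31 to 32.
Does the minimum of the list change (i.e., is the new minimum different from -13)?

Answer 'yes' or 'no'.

Old min = -13
Change: A[2] 31 -> 32
Changed element was NOT the min; min changes only if 32 < -13.
New min = -13; changed? no

Answer: no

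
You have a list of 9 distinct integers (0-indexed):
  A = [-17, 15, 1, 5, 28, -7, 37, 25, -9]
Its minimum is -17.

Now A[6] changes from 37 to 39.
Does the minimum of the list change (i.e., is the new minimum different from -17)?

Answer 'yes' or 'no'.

Answer: no

Derivation:
Old min = -17
Change: A[6] 37 -> 39
Changed element was NOT the min; min changes only if 39 < -17.
New min = -17; changed? no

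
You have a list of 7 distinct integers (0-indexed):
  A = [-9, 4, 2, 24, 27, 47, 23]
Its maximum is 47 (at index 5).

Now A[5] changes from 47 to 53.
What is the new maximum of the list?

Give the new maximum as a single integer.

Old max = 47 (at index 5)
Change: A[5] 47 -> 53
Changed element WAS the max -> may need rescan.
  Max of remaining elements: 27
  New max = max(53, 27) = 53

Answer: 53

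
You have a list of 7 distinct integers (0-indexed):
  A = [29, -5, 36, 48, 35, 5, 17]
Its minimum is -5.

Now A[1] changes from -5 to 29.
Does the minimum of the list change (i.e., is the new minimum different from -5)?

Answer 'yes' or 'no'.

Old min = -5
Change: A[1] -5 -> 29
Changed element was the min; new min must be rechecked.
New min = 5; changed? yes

Answer: yes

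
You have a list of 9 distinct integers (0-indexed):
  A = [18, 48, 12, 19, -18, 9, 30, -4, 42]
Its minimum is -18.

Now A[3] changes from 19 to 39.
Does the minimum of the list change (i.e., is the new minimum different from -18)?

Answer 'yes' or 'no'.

Old min = -18
Change: A[3] 19 -> 39
Changed element was NOT the min; min changes only if 39 < -18.
New min = -18; changed? no

Answer: no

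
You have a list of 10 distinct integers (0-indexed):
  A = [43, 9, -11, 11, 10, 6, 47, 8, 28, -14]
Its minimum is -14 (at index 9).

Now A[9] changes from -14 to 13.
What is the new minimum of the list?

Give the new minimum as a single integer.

Answer: -11

Derivation:
Old min = -14 (at index 9)
Change: A[9] -14 -> 13
Changed element WAS the min. Need to check: is 13 still <= all others?
  Min of remaining elements: -11
  New min = min(13, -11) = -11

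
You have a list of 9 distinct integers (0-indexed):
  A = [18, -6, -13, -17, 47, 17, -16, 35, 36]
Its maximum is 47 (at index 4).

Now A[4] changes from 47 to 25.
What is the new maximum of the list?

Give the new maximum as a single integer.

Answer: 36

Derivation:
Old max = 47 (at index 4)
Change: A[4] 47 -> 25
Changed element WAS the max -> may need rescan.
  Max of remaining elements: 36
  New max = max(25, 36) = 36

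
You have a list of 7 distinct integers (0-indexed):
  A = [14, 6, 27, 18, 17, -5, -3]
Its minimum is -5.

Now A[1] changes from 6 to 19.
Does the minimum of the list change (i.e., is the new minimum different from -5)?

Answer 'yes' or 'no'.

Old min = -5
Change: A[1] 6 -> 19
Changed element was NOT the min; min changes only if 19 < -5.
New min = -5; changed? no

Answer: no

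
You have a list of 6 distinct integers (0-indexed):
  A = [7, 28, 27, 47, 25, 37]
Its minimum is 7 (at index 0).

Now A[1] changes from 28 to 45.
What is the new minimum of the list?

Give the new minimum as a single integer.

Old min = 7 (at index 0)
Change: A[1] 28 -> 45
Changed element was NOT the old min.
  New min = min(old_min, new_val) = min(7, 45) = 7

Answer: 7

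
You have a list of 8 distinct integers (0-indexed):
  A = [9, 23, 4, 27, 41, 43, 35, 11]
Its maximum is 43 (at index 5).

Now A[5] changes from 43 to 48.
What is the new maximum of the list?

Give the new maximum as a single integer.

Answer: 48

Derivation:
Old max = 43 (at index 5)
Change: A[5] 43 -> 48
Changed element WAS the max -> may need rescan.
  Max of remaining elements: 41
  New max = max(48, 41) = 48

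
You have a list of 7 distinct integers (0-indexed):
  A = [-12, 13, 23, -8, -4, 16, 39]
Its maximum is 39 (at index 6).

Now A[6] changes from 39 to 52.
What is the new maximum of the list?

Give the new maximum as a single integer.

Old max = 39 (at index 6)
Change: A[6] 39 -> 52
Changed element WAS the max -> may need rescan.
  Max of remaining elements: 23
  New max = max(52, 23) = 52

Answer: 52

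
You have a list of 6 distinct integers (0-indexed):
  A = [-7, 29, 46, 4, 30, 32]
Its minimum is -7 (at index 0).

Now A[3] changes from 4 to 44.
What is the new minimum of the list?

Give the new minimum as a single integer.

Answer: -7

Derivation:
Old min = -7 (at index 0)
Change: A[3] 4 -> 44
Changed element was NOT the old min.
  New min = min(old_min, new_val) = min(-7, 44) = -7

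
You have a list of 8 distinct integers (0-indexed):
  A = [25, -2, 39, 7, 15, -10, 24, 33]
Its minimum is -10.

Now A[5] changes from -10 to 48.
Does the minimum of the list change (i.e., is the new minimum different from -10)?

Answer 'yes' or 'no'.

Old min = -10
Change: A[5] -10 -> 48
Changed element was the min; new min must be rechecked.
New min = -2; changed? yes

Answer: yes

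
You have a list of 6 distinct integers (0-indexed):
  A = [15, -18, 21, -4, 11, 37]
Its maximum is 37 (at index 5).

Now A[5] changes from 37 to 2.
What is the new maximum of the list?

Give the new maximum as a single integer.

Answer: 21

Derivation:
Old max = 37 (at index 5)
Change: A[5] 37 -> 2
Changed element WAS the max -> may need rescan.
  Max of remaining elements: 21
  New max = max(2, 21) = 21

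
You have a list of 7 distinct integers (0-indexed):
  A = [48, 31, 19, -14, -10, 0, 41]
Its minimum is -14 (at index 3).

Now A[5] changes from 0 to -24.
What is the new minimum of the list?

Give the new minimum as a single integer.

Answer: -24

Derivation:
Old min = -14 (at index 3)
Change: A[5] 0 -> -24
Changed element was NOT the old min.
  New min = min(old_min, new_val) = min(-14, -24) = -24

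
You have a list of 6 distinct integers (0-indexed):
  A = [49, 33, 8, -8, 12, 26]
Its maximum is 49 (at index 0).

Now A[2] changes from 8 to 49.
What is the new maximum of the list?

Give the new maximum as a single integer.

Answer: 49

Derivation:
Old max = 49 (at index 0)
Change: A[2] 8 -> 49
Changed element was NOT the old max.
  New max = max(old_max, new_val) = max(49, 49) = 49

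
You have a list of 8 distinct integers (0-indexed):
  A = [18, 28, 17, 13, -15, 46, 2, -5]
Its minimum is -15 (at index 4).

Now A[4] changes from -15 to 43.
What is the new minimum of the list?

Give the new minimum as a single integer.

Old min = -15 (at index 4)
Change: A[4] -15 -> 43
Changed element WAS the min. Need to check: is 43 still <= all others?
  Min of remaining elements: -5
  New min = min(43, -5) = -5

Answer: -5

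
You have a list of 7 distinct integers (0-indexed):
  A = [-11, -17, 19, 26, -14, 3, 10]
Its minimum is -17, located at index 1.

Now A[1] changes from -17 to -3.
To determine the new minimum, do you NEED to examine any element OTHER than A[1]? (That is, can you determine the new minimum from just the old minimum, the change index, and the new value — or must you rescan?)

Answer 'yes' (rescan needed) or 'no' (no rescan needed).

Old min = -17 at index 1
Change at index 1: -17 -> -3
Index 1 WAS the min and new value -3 > old min -17. Must rescan other elements to find the new min.
Needs rescan: yes

Answer: yes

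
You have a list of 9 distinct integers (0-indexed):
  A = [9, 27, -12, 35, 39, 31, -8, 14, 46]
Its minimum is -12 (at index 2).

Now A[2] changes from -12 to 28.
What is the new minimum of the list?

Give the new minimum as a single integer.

Old min = -12 (at index 2)
Change: A[2] -12 -> 28
Changed element WAS the min. Need to check: is 28 still <= all others?
  Min of remaining elements: -8
  New min = min(28, -8) = -8

Answer: -8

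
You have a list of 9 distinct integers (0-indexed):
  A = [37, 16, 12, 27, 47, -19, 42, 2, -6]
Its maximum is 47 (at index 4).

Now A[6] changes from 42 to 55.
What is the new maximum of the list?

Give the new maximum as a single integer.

Old max = 47 (at index 4)
Change: A[6] 42 -> 55
Changed element was NOT the old max.
  New max = max(old_max, new_val) = max(47, 55) = 55

Answer: 55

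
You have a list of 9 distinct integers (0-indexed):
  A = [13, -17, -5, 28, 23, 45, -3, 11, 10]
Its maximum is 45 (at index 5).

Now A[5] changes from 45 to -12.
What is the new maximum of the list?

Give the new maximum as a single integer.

Answer: 28

Derivation:
Old max = 45 (at index 5)
Change: A[5] 45 -> -12
Changed element WAS the max -> may need rescan.
  Max of remaining elements: 28
  New max = max(-12, 28) = 28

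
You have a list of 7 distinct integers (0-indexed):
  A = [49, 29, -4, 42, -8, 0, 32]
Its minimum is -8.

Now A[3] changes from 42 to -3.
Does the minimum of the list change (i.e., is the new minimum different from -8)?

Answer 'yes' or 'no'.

Old min = -8
Change: A[3] 42 -> -3
Changed element was NOT the min; min changes only if -3 < -8.
New min = -8; changed? no

Answer: no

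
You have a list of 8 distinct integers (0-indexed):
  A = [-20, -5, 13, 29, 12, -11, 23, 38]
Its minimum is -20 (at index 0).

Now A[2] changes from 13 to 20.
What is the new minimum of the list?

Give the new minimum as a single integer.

Old min = -20 (at index 0)
Change: A[2] 13 -> 20
Changed element was NOT the old min.
  New min = min(old_min, new_val) = min(-20, 20) = -20

Answer: -20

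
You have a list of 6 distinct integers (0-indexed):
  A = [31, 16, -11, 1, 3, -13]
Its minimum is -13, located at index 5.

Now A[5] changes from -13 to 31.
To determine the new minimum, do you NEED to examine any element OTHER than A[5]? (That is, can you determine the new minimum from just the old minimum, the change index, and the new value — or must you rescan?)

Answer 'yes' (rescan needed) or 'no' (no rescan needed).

Answer: yes

Derivation:
Old min = -13 at index 5
Change at index 5: -13 -> 31
Index 5 WAS the min and new value 31 > old min -13. Must rescan other elements to find the new min.
Needs rescan: yes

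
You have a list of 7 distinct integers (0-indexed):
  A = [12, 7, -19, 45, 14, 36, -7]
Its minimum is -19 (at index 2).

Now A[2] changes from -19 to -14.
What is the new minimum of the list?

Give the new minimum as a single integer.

Old min = -19 (at index 2)
Change: A[2] -19 -> -14
Changed element WAS the min. Need to check: is -14 still <= all others?
  Min of remaining elements: -7
  New min = min(-14, -7) = -14

Answer: -14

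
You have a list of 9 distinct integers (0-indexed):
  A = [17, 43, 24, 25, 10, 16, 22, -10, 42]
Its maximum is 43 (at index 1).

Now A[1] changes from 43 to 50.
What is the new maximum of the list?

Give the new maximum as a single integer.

Answer: 50

Derivation:
Old max = 43 (at index 1)
Change: A[1] 43 -> 50
Changed element WAS the max -> may need rescan.
  Max of remaining elements: 42
  New max = max(50, 42) = 50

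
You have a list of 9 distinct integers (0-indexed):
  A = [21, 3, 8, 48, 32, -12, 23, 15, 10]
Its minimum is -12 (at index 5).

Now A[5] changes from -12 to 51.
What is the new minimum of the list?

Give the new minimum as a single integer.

Old min = -12 (at index 5)
Change: A[5] -12 -> 51
Changed element WAS the min. Need to check: is 51 still <= all others?
  Min of remaining elements: 3
  New min = min(51, 3) = 3

Answer: 3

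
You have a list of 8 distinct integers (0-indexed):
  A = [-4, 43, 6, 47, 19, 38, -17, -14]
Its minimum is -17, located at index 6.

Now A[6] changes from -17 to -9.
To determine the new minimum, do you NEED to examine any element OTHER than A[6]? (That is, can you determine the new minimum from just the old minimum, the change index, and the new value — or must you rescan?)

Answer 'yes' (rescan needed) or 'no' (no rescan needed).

Answer: yes

Derivation:
Old min = -17 at index 6
Change at index 6: -17 -> -9
Index 6 WAS the min and new value -9 > old min -17. Must rescan other elements to find the new min.
Needs rescan: yes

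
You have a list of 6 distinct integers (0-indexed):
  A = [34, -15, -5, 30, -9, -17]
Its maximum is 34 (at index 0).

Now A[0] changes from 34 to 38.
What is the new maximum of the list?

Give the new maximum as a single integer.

Answer: 38

Derivation:
Old max = 34 (at index 0)
Change: A[0] 34 -> 38
Changed element WAS the max -> may need rescan.
  Max of remaining elements: 30
  New max = max(38, 30) = 38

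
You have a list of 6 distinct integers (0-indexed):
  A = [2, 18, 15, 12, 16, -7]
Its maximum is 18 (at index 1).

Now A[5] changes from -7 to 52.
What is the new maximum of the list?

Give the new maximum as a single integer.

Old max = 18 (at index 1)
Change: A[5] -7 -> 52
Changed element was NOT the old max.
  New max = max(old_max, new_val) = max(18, 52) = 52

Answer: 52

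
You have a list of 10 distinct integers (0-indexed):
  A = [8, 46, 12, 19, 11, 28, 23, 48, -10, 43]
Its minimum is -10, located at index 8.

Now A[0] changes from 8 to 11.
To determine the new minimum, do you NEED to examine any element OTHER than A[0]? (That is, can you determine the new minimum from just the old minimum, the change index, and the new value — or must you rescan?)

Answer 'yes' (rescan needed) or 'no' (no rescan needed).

Answer: no

Derivation:
Old min = -10 at index 8
Change at index 0: 8 -> 11
Index 0 was NOT the min. New min = min(-10, 11). No rescan of other elements needed.
Needs rescan: no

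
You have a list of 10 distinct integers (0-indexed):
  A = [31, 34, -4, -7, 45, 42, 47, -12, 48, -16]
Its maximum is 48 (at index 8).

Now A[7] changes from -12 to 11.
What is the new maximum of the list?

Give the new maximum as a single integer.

Old max = 48 (at index 8)
Change: A[7] -12 -> 11
Changed element was NOT the old max.
  New max = max(old_max, new_val) = max(48, 11) = 48

Answer: 48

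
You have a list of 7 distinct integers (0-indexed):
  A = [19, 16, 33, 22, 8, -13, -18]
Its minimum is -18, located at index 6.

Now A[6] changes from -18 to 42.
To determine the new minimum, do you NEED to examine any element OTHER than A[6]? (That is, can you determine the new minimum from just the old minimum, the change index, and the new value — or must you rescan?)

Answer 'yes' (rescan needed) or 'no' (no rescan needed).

Old min = -18 at index 6
Change at index 6: -18 -> 42
Index 6 WAS the min and new value 42 > old min -18. Must rescan other elements to find the new min.
Needs rescan: yes

Answer: yes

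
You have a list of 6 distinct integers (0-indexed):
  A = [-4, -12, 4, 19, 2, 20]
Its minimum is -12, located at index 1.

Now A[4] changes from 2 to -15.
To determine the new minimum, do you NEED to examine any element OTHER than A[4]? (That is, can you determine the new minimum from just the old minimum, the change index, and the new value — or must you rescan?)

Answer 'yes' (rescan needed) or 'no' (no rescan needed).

Answer: no

Derivation:
Old min = -12 at index 1
Change at index 4: 2 -> -15
Index 4 was NOT the min. New min = min(-12, -15). No rescan of other elements needed.
Needs rescan: no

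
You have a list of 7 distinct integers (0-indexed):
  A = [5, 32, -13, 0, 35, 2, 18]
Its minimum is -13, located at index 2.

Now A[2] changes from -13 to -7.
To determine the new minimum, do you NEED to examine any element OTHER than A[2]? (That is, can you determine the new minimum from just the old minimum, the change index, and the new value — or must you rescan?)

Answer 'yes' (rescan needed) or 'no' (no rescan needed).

Answer: yes

Derivation:
Old min = -13 at index 2
Change at index 2: -13 -> -7
Index 2 WAS the min and new value -7 > old min -13. Must rescan other elements to find the new min.
Needs rescan: yes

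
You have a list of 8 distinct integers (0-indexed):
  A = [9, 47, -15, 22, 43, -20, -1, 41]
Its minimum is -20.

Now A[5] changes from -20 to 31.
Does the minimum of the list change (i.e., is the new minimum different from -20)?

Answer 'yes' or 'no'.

Answer: yes

Derivation:
Old min = -20
Change: A[5] -20 -> 31
Changed element was the min; new min must be rechecked.
New min = -15; changed? yes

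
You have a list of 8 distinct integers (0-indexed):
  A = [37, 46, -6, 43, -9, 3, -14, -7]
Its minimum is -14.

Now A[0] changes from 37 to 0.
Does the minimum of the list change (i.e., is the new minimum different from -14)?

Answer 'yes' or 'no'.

Answer: no

Derivation:
Old min = -14
Change: A[0] 37 -> 0
Changed element was NOT the min; min changes only if 0 < -14.
New min = -14; changed? no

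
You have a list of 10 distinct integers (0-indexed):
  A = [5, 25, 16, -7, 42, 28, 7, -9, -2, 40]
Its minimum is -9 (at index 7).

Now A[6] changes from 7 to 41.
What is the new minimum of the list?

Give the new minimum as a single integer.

Old min = -9 (at index 7)
Change: A[6] 7 -> 41
Changed element was NOT the old min.
  New min = min(old_min, new_val) = min(-9, 41) = -9

Answer: -9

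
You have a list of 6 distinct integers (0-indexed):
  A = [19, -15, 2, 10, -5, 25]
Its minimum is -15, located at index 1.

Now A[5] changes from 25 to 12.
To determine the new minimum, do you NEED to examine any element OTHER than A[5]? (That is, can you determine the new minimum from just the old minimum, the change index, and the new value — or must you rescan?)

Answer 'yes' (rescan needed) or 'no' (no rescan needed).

Answer: no

Derivation:
Old min = -15 at index 1
Change at index 5: 25 -> 12
Index 5 was NOT the min. New min = min(-15, 12). No rescan of other elements needed.
Needs rescan: no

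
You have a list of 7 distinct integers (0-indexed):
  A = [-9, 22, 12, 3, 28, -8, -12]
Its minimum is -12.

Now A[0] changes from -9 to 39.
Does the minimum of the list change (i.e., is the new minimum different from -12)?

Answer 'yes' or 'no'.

Old min = -12
Change: A[0] -9 -> 39
Changed element was NOT the min; min changes only if 39 < -12.
New min = -12; changed? no

Answer: no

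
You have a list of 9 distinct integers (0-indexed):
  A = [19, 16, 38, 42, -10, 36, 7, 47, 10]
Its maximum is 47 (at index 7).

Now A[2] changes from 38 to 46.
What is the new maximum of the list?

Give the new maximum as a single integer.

Answer: 47

Derivation:
Old max = 47 (at index 7)
Change: A[2] 38 -> 46
Changed element was NOT the old max.
  New max = max(old_max, new_val) = max(47, 46) = 47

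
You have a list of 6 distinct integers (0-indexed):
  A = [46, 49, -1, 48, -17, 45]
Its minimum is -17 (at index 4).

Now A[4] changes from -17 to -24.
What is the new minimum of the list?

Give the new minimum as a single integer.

Answer: -24

Derivation:
Old min = -17 (at index 4)
Change: A[4] -17 -> -24
Changed element WAS the min. Need to check: is -24 still <= all others?
  Min of remaining elements: -1
  New min = min(-24, -1) = -24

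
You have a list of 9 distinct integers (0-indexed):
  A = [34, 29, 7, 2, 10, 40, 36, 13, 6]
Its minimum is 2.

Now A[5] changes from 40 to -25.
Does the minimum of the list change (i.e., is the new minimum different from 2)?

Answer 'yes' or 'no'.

Answer: yes

Derivation:
Old min = 2
Change: A[5] 40 -> -25
Changed element was NOT the min; min changes only if -25 < 2.
New min = -25; changed? yes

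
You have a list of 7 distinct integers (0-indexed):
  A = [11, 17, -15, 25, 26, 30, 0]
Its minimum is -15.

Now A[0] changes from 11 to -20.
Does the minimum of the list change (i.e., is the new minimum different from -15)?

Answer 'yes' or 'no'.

Answer: yes

Derivation:
Old min = -15
Change: A[0] 11 -> -20
Changed element was NOT the min; min changes only if -20 < -15.
New min = -20; changed? yes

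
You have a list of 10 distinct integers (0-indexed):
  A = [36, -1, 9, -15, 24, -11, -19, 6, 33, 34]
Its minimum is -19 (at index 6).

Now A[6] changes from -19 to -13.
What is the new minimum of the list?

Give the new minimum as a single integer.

Old min = -19 (at index 6)
Change: A[6] -19 -> -13
Changed element WAS the min. Need to check: is -13 still <= all others?
  Min of remaining elements: -15
  New min = min(-13, -15) = -15

Answer: -15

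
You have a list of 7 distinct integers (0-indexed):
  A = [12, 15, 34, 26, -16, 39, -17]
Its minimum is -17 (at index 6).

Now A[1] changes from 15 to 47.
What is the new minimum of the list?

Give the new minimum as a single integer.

Old min = -17 (at index 6)
Change: A[1] 15 -> 47
Changed element was NOT the old min.
  New min = min(old_min, new_val) = min(-17, 47) = -17

Answer: -17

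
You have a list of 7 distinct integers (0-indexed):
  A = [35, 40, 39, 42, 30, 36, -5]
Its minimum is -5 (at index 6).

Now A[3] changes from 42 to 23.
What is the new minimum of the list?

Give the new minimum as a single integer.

Old min = -5 (at index 6)
Change: A[3] 42 -> 23
Changed element was NOT the old min.
  New min = min(old_min, new_val) = min(-5, 23) = -5

Answer: -5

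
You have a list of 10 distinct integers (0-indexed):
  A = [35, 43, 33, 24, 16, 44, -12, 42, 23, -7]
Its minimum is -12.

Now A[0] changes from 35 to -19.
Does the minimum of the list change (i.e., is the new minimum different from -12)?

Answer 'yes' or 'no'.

Answer: yes

Derivation:
Old min = -12
Change: A[0] 35 -> -19
Changed element was NOT the min; min changes only if -19 < -12.
New min = -19; changed? yes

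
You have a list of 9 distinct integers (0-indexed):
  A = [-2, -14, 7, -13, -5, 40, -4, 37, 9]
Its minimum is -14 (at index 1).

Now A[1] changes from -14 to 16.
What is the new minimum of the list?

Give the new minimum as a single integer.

Old min = -14 (at index 1)
Change: A[1] -14 -> 16
Changed element WAS the min. Need to check: is 16 still <= all others?
  Min of remaining elements: -13
  New min = min(16, -13) = -13

Answer: -13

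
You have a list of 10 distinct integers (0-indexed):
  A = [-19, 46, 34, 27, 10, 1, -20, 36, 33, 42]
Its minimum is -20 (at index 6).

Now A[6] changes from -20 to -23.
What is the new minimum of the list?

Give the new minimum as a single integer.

Old min = -20 (at index 6)
Change: A[6] -20 -> -23
Changed element WAS the min. Need to check: is -23 still <= all others?
  Min of remaining elements: -19
  New min = min(-23, -19) = -23

Answer: -23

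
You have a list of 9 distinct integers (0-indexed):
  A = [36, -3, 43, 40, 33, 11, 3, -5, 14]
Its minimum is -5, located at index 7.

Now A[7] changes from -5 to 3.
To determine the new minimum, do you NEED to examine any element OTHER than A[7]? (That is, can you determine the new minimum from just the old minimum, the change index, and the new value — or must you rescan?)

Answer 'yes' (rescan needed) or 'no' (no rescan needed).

Old min = -5 at index 7
Change at index 7: -5 -> 3
Index 7 WAS the min and new value 3 > old min -5. Must rescan other elements to find the new min.
Needs rescan: yes

Answer: yes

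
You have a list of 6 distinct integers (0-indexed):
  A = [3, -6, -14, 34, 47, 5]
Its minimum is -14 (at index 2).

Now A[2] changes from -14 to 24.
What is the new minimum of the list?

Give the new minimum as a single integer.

Old min = -14 (at index 2)
Change: A[2] -14 -> 24
Changed element WAS the min. Need to check: is 24 still <= all others?
  Min of remaining elements: -6
  New min = min(24, -6) = -6

Answer: -6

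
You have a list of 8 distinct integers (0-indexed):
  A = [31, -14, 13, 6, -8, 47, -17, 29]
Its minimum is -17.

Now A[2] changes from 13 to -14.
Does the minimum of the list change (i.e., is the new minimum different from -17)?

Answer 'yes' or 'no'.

Old min = -17
Change: A[2] 13 -> -14
Changed element was NOT the min; min changes only if -14 < -17.
New min = -17; changed? no

Answer: no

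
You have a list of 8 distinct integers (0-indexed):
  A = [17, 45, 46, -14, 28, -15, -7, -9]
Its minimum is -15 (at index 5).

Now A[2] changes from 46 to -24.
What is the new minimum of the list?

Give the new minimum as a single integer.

Answer: -24

Derivation:
Old min = -15 (at index 5)
Change: A[2] 46 -> -24
Changed element was NOT the old min.
  New min = min(old_min, new_val) = min(-15, -24) = -24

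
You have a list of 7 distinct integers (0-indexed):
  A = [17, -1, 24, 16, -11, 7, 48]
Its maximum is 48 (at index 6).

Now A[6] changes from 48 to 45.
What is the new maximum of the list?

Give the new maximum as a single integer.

Old max = 48 (at index 6)
Change: A[6] 48 -> 45
Changed element WAS the max -> may need rescan.
  Max of remaining elements: 24
  New max = max(45, 24) = 45

Answer: 45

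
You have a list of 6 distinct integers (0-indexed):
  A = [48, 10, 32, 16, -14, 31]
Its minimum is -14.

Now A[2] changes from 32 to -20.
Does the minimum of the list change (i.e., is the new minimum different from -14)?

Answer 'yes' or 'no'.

Answer: yes

Derivation:
Old min = -14
Change: A[2] 32 -> -20
Changed element was NOT the min; min changes only if -20 < -14.
New min = -20; changed? yes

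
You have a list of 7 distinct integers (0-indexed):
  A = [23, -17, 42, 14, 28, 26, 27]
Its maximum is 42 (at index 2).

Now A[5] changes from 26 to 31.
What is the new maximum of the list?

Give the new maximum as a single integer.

Old max = 42 (at index 2)
Change: A[5] 26 -> 31
Changed element was NOT the old max.
  New max = max(old_max, new_val) = max(42, 31) = 42

Answer: 42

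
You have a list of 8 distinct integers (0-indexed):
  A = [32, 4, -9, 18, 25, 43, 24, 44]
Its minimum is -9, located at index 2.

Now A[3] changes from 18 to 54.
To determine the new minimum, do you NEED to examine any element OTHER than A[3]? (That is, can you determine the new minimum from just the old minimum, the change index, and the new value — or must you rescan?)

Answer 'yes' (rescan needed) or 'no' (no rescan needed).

Old min = -9 at index 2
Change at index 3: 18 -> 54
Index 3 was NOT the min. New min = min(-9, 54). No rescan of other elements needed.
Needs rescan: no

Answer: no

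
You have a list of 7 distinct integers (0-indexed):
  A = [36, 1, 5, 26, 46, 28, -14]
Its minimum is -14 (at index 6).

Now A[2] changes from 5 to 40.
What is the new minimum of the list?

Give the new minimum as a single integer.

Answer: -14

Derivation:
Old min = -14 (at index 6)
Change: A[2] 5 -> 40
Changed element was NOT the old min.
  New min = min(old_min, new_val) = min(-14, 40) = -14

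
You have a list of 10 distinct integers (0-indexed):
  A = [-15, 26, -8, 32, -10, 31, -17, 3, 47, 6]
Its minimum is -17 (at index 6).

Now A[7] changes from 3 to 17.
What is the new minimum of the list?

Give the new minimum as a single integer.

Answer: -17

Derivation:
Old min = -17 (at index 6)
Change: A[7] 3 -> 17
Changed element was NOT the old min.
  New min = min(old_min, new_val) = min(-17, 17) = -17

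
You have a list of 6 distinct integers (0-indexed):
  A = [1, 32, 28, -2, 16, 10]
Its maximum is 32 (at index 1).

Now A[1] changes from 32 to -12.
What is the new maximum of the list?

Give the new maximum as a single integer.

Answer: 28

Derivation:
Old max = 32 (at index 1)
Change: A[1] 32 -> -12
Changed element WAS the max -> may need rescan.
  Max of remaining elements: 28
  New max = max(-12, 28) = 28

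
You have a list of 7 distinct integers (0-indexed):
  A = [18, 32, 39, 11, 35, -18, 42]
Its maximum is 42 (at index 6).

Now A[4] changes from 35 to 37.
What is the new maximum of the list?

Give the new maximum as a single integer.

Answer: 42

Derivation:
Old max = 42 (at index 6)
Change: A[4] 35 -> 37
Changed element was NOT the old max.
  New max = max(old_max, new_val) = max(42, 37) = 42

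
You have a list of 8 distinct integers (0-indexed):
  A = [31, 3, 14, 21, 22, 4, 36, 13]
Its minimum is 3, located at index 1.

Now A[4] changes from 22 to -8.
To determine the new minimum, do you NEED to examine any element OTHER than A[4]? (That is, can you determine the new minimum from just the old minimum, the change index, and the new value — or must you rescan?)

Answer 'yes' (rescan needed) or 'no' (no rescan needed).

Old min = 3 at index 1
Change at index 4: 22 -> -8
Index 4 was NOT the min. New min = min(3, -8). No rescan of other elements needed.
Needs rescan: no

Answer: no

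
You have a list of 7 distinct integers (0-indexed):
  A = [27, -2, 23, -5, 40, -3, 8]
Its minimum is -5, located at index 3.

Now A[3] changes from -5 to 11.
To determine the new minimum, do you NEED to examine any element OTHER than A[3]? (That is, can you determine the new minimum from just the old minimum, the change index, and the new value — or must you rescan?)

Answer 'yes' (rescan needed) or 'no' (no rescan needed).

Old min = -5 at index 3
Change at index 3: -5 -> 11
Index 3 WAS the min and new value 11 > old min -5. Must rescan other elements to find the new min.
Needs rescan: yes

Answer: yes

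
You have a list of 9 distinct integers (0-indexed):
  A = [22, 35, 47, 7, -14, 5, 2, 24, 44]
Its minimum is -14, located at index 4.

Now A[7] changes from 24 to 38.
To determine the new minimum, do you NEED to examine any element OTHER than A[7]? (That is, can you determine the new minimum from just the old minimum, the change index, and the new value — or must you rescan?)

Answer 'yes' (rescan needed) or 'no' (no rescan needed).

Answer: no

Derivation:
Old min = -14 at index 4
Change at index 7: 24 -> 38
Index 7 was NOT the min. New min = min(-14, 38). No rescan of other elements needed.
Needs rescan: no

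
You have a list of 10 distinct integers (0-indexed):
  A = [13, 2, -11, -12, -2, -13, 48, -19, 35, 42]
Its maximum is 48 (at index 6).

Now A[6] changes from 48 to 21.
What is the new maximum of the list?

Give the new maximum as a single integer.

Answer: 42

Derivation:
Old max = 48 (at index 6)
Change: A[6] 48 -> 21
Changed element WAS the max -> may need rescan.
  Max of remaining elements: 42
  New max = max(21, 42) = 42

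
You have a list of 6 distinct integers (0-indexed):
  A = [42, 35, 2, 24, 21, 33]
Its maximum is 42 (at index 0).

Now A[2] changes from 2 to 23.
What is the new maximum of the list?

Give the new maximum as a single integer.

Answer: 42

Derivation:
Old max = 42 (at index 0)
Change: A[2] 2 -> 23
Changed element was NOT the old max.
  New max = max(old_max, new_val) = max(42, 23) = 42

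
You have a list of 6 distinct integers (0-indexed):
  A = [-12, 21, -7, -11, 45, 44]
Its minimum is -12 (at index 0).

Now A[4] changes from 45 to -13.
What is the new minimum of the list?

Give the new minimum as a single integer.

Answer: -13

Derivation:
Old min = -12 (at index 0)
Change: A[4] 45 -> -13
Changed element was NOT the old min.
  New min = min(old_min, new_val) = min(-12, -13) = -13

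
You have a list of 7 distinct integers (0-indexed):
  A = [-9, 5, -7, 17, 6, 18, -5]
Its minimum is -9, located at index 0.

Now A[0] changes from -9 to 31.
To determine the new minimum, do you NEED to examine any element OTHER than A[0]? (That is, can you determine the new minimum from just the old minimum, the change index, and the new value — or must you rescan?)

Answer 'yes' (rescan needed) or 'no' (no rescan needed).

Old min = -9 at index 0
Change at index 0: -9 -> 31
Index 0 WAS the min and new value 31 > old min -9. Must rescan other elements to find the new min.
Needs rescan: yes

Answer: yes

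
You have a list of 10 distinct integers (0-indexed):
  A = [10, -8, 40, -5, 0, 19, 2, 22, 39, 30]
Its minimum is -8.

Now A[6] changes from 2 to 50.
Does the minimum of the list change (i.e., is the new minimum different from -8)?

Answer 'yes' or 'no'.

Answer: no

Derivation:
Old min = -8
Change: A[6] 2 -> 50
Changed element was NOT the min; min changes only if 50 < -8.
New min = -8; changed? no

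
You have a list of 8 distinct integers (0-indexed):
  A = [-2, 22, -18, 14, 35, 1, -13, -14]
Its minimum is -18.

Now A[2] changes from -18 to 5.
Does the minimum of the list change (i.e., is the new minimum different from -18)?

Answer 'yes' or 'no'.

Old min = -18
Change: A[2] -18 -> 5
Changed element was the min; new min must be rechecked.
New min = -14; changed? yes

Answer: yes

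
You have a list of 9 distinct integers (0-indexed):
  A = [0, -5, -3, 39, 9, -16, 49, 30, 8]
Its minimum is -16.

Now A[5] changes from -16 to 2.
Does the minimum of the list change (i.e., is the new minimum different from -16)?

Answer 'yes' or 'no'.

Answer: yes

Derivation:
Old min = -16
Change: A[5] -16 -> 2
Changed element was the min; new min must be rechecked.
New min = -5; changed? yes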